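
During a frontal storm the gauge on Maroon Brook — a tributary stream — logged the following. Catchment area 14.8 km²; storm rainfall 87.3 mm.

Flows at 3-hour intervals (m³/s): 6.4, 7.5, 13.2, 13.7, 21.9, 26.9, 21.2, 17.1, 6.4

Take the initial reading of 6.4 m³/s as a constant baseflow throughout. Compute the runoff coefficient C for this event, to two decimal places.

ΣQ_DR = 76.70 m³/s; V = ΣQ_DR·Δt = 8.284 × 10^5 m³.
Runoff depth d = V / A = 55.97 mm.
C = d / P = 55.97 / 87.3 = 0.64.

C ≈ 0.64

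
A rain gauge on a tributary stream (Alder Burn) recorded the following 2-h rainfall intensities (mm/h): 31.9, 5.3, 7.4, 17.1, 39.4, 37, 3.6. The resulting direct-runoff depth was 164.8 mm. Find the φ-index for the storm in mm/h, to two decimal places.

φ ≈ 10.75 mm/h

Only the 4 blocks with intensity above φ contribute runoff: 31.9, 17.1, 39.4, 37 mm/h.
Σ(I−φ)·Δt = d  ⇒  (31.9+17.1+39.4+37 − 4φ)·2 = 164.8
φ = (125.4 − 164.8/2) / 4 = 10.75 mm/h.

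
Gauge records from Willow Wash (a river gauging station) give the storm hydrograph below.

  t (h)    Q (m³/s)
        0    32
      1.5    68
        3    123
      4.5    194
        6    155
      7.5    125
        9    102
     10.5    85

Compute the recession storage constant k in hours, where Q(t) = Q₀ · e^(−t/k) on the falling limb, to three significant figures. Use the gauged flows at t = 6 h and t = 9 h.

k ≈ 7.17 h

On the falling limb, Q drops from 155 to 102 m³/s between t = 6 h and t = 9 h (Δt = 3 h).
k = −Δt / ln(Q₂/Q₁) = −3 / ln(102/155) = 7.17 h.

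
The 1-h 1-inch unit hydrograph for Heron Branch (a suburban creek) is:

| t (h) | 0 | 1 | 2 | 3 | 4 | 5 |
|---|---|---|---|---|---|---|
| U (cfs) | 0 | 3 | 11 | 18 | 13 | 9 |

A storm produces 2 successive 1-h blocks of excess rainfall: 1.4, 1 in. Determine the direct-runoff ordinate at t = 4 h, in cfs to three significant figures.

Q ≈ 36.2 cfs

By discrete convolution, Q_j = Σ (P_i / 1 in) · U_{j−i}.
At t = 4 h (j=4): Q = (1.4/1)·13 + (1/1)·18 = 36.2 cfs.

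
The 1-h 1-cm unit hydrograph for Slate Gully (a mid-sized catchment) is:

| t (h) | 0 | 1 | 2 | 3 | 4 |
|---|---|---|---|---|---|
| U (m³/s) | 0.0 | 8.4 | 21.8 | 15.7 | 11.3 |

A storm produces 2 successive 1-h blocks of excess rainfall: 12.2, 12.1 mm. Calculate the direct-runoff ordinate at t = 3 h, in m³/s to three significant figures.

By discrete convolution, Q_j = Σ (P_i / 10 mm) · U_{j−i}.
At t = 3 h (j=3): Q = (12.2/10)·15.7 + (12.1/10)·21.8 = 45.5 m³/s.

Q ≈ 45.5 m³/s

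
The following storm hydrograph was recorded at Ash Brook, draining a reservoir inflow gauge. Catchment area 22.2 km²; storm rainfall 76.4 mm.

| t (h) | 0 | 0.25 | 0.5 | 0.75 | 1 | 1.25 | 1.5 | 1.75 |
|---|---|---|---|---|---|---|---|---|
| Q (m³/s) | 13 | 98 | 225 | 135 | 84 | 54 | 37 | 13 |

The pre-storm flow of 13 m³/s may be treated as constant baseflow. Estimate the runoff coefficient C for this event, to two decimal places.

ΣQ_DR = 555.0 m³/s; V = ΣQ_DR·Δt = 4.995 × 10^5 m³.
Runoff depth d = V / A = 22.50 mm.
C = d / P = 22.50 / 76.4 = 0.29.

C ≈ 0.29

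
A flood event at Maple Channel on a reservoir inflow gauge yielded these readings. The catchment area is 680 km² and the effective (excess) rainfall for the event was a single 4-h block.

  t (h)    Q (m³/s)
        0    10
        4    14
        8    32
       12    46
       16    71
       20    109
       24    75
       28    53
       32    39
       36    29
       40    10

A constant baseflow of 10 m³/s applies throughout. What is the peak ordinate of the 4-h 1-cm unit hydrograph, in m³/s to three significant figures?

U_p ≈ 124 m³/s

Direct runoff: 0.0, 4.0, 22.0, 36.0, 61.0, 99.0, 65.0, 43.0, 29.0, 19.0, 0.0 m³/s; ΣQ_DR = 378.0 m³/s, peak = 99.0 m³/s.
Runoff depth d = ΣQ_DR·Δt / A = 378.0 × 14400 / (680 km²) = 8.005 mm.
The 1-cm UH is the DRH scaled by (10 mm)/d, so U_p = 99.0 × 10/8.005 = 124 m³/s.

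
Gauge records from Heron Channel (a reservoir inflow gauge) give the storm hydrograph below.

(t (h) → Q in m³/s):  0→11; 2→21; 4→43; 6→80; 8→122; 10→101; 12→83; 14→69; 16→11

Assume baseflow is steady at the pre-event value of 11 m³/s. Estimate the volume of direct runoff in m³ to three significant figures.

V ≈ 3.18 × 10^6 m³

Direct-runoff ordinates (Q − Q_b): 0.0, 10.0, 32.0, 69.0, 111.0, 90.0, 72.0, 58.0, 0.0 m³/s.
ΣQ_DR = 442.0 m³/s.
With Δt = 2 h = 7200 s, V = ΣQ_DR · Δt = 442.0 × 7200 = 3.18 × 10^6 m³.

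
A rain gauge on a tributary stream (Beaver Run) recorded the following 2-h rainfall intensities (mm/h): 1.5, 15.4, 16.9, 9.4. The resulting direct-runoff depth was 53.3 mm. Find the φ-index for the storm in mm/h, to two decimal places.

φ ≈ 5.02 mm/h

Only the 3 blocks with intensity above φ contribute runoff: 15.4, 16.9, 9.4 mm/h.
Σ(I−φ)·Δt = d  ⇒  (15.4+16.9+9.4 − 3φ)·2 = 53.3
φ = (41.70 − 53.3/2) / 3 = 5.02 mm/h.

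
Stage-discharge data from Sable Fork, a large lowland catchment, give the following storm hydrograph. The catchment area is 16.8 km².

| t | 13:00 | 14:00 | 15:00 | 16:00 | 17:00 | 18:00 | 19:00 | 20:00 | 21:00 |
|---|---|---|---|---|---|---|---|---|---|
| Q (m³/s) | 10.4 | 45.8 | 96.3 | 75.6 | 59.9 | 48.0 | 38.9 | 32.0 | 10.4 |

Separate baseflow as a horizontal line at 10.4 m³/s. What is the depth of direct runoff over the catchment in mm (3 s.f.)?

d ≈ 69.4 mm

Direct runoff: 0.0, 35.4, 85.9, 65.2, 49.5, 37.6, 28.5, 21.6, 0.0 m³/s; ΣQ_DR = 323.7 m³/s.
V = ΣQ_DR · Δt = 323.7 × 3600 s = 1.165 × 10^6 m³.
Over A = 16.8 km², depth = V / A = 69.4 mm.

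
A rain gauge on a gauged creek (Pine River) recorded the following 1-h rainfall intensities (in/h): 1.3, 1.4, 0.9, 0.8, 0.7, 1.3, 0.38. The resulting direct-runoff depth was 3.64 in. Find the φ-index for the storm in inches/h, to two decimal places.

Only the 6 blocks with intensity above φ contribute runoff: 1.3, 1.4, 0.9, 0.8, 0.7, 1.3 in/h.
Σ(I−φ)·Δt = d  ⇒  (1.3+1.4+0.9+0.8+0.7+1.3 − 6φ)·1 = 3.64
φ = (6.400 − 3.64/1) / 6 = 0.46 in/h.

φ ≈ 0.46 in/h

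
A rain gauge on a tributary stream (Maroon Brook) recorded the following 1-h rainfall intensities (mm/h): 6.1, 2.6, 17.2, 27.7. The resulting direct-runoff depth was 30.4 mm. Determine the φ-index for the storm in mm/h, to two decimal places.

φ ≈ 7.25 mm/h

Only the 2 blocks with intensity above φ contribute runoff: 17.2, 27.7 mm/h.
Σ(I−φ)·Δt = d  ⇒  (17.2+27.7 − 2φ)·1 = 30.4
φ = (44.90 − 30.4/1) / 2 = 7.25 mm/h.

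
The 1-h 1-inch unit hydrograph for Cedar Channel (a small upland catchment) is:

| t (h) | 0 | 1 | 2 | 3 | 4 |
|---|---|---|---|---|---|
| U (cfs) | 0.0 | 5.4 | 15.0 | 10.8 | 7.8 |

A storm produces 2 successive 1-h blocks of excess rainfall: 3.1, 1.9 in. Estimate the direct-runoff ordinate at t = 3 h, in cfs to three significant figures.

By discrete convolution, Q_j = Σ (P_i / 1 in) · U_{j−i}.
At t = 3 h (j=3): Q = (3.1/1)·10.8 + (1.9/1)·15.0 = 62.0 cfs.

Q ≈ 62.0 cfs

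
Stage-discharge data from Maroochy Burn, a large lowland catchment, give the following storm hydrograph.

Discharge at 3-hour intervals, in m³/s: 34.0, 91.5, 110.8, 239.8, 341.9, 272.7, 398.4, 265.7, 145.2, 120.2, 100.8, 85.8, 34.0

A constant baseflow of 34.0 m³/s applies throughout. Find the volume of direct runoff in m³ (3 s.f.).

Direct-runoff ordinates (Q − Q_b): 0.0, 57.5, 76.8, 205.8, 307.9, 238.7, 364.4, 231.7, 111.2, 86.2, 66.8, 51.8, 0.0 m³/s.
ΣQ_DR = 1799 m³/s.
With Δt = 3 h = 10800 s, V = ΣQ_DR · Δt = 1799 × 10800 = 1.94 × 10^7 m³.

V ≈ 1.94 × 10^7 m³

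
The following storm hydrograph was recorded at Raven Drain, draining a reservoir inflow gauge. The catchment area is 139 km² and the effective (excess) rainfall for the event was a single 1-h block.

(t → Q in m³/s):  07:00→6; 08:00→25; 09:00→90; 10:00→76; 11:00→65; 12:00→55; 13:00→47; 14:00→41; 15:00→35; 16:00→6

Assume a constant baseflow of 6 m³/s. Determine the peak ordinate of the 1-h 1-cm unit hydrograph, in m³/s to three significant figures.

U_p ≈ 84.0 m³/s

Direct runoff: 0.0, 19.0, 84.0, 70.0, 59.0, 49.0, 41.0, 35.0, 29.0, 0.0 m³/s; ΣQ_DR = 386.0 m³/s, peak = 84.0 m³/s.
Runoff depth d = ΣQ_DR·Δt / A = 386.0 × 3600 / (139 km²) = 9.997 mm.
The 1-cm UH is the DRH scaled by (10 mm)/d, so U_p = 84.0 × 10/9.997 = 84.0 m³/s.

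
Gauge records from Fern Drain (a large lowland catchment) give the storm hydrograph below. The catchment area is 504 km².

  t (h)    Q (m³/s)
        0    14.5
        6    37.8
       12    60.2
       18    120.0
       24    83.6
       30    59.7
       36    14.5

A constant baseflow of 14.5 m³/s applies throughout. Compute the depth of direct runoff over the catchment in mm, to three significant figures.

Direct runoff: 0.0, 23.3, 45.7, 105.5, 69.1, 45.2, 0.0 m³/s; ΣQ_DR = 288.8 m³/s.
V = ΣQ_DR · Δt = 288.8 × 21600 s = 6.238 × 10^6 m³.
Over A = 504 km², depth = V / A = 12.4 mm.

d ≈ 12.4 mm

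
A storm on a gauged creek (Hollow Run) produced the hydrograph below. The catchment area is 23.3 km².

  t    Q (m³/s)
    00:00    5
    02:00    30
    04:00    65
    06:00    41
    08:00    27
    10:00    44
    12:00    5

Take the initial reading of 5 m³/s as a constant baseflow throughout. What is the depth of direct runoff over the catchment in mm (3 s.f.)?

d ≈ 56.2 mm

Direct runoff: 0.0, 25.0, 60.0, 36.0, 22.0, 39.0, 0.0 m³/s; ΣQ_DR = 182.0 m³/s.
V = ΣQ_DR · Δt = 182.0 × 7200 s = 1.310 × 10^6 m³.
Over A = 23.3 km², depth = V / A = 56.2 mm.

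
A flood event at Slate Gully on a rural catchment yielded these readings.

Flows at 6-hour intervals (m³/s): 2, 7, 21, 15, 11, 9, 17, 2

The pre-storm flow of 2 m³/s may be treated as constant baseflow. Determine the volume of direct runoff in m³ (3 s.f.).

Direct-runoff ordinates (Q − Q_b): 0.0, 5.0, 19.0, 13.0, 9.0, 7.0, 15.0, 0.0 m³/s.
ΣQ_DR = 68.00 m³/s.
With Δt = 6 h = 21600 s, V = ΣQ_DR · Δt = 68.00 × 21600 = 1.47 × 10^6 m³.

V ≈ 1.47 × 10^6 m³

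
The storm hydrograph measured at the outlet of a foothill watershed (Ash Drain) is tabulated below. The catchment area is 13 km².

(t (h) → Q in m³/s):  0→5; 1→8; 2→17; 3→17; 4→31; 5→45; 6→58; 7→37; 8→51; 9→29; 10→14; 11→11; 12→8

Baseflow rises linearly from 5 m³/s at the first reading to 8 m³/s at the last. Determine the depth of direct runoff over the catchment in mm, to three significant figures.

d ≈ 68.3 mm

Direct runoff: 0.00, 2.75, 11.50, 11.25, 25.00, 38.75, 51.50, 30.25, 44.00, 21.75, 6.50, 3.25, 0.00 m³/s; ΣQ_DR = 246.5 m³/s.
V = ΣQ_DR · Δt = 246.5 × 3600 s = 8.874 × 10^5 m³.
Over A = 13 km², depth = V / A = 68.3 mm.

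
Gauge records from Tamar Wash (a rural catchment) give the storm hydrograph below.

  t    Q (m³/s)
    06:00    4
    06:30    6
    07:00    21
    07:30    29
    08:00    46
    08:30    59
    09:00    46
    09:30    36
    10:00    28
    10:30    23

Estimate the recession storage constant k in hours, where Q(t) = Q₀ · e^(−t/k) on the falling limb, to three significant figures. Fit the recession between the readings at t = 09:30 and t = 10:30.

On the falling limb, Q drops from 36 to 23 m³/s between t = 09:30 and t = 10:30 (Δt = 1 h).
k = −Δt / ln(Q₂/Q₁) = −1 / ln(23/36) = 2.23 h.

k ≈ 2.23 h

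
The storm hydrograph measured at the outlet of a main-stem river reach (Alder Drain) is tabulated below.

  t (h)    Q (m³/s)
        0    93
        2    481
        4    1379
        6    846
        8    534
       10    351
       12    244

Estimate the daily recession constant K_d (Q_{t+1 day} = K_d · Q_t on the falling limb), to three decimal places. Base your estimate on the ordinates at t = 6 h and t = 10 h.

K_d ≈ 0.005

Between t = 6 h and t = 10 h the flow falls from 846 to 351 m³/s over 2×2 h = 4 h.
Per-interval ratio K = (351/846)^(1/2) = 0.6441; K_d = K^(24/2) = 0.005.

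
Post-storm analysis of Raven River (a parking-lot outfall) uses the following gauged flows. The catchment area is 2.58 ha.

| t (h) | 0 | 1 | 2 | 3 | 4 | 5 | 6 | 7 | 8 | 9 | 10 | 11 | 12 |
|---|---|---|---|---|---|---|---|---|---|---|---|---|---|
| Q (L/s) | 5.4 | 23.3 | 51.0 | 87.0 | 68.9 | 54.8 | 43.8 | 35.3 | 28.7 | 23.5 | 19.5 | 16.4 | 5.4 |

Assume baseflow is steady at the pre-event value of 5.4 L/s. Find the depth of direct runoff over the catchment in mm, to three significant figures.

Direct runoff: 0.0, 17.9, 45.6, 81.6, 63.5, 49.4, 38.4, 29.9, 23.3, 18.1, 14.1, 11.0, 0.0 L/s; ΣQ_DR = 392.8 L/s.
V = ΣQ_DR · Δt = 392.8 × 3600 s = 1.414 × 10^6 L.
Over A = 2.58 ha, depth = V / A = 54.8 mm.

d ≈ 54.8 mm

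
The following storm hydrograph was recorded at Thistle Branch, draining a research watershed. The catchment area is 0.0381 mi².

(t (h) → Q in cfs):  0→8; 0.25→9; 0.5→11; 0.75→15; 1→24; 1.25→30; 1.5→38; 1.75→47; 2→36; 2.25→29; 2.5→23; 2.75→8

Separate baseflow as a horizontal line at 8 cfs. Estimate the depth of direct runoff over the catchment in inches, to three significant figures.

Direct runoff: 0.0, 1.0, 3.0, 7.0, 16.0, 22.0, 30.0, 39.0, 28.0, 21.0, 15.0, 0.0 cfs; ΣQ_DR = 182.0 cfs.
V = ΣQ_DR · Δt = 182.0 × 900 s = 1.638 × 10^5 ft³.
Over A = 0.0381 mi², depth = V / A = 1.85 in.

d ≈ 1.85 in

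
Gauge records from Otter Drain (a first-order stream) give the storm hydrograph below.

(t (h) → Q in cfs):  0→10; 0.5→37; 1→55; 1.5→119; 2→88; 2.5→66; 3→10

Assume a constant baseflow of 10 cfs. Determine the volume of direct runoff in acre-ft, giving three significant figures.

Direct-runoff ordinates (Q − Q_b): 0.0, 27.0, 45.0, 109.0, 78.0, 56.0, 0.0 cfs.
ΣQ_DR = 315.0 cfs.
With Δt = 0.5 h = 1800 s, V = ΣQ_DR · Δt = 315.0 × 1800 = 5.67 × 10^5 ft³ = 13.0 acre-ft.

V ≈ 13.0 acre-ft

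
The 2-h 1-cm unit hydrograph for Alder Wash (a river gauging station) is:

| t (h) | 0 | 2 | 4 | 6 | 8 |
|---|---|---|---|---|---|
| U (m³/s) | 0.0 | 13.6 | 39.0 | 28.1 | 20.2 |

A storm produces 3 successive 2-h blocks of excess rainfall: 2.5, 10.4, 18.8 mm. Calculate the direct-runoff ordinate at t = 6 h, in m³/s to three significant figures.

Q ≈ 73.2 m³/s

By discrete convolution, Q_j = Σ (P_i / 10 mm) · U_{j−i}.
At t = 6 h (j=3): Q = (2.5/10)·28.1 + (10.4/10)·39.0 + (18.8/10)·13.6 = 73.2 m³/s.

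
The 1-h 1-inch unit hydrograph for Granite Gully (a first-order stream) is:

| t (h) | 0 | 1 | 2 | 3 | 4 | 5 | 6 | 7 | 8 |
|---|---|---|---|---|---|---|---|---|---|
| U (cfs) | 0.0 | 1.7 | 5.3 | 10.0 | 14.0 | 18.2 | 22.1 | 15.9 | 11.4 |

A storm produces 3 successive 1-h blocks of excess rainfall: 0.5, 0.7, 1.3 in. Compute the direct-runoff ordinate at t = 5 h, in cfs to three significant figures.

Q ≈ 31.9 cfs

By discrete convolution, Q_j = Σ (P_i / 1 in) · U_{j−i}.
At t = 5 h (j=5): Q = (0.5/1)·18.2 + (0.7/1)·14.0 + (1.3/1)·10.0 = 31.9 cfs.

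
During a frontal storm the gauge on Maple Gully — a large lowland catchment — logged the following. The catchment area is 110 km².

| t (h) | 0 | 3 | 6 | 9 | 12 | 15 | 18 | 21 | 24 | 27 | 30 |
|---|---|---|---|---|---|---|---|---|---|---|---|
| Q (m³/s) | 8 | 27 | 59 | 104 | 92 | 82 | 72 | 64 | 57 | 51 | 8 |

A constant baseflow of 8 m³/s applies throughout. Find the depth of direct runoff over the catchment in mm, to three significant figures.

Direct runoff: 0.0, 19.0, 51.0, 96.0, 84.0, 74.0, 64.0, 56.0, 49.0, 43.0, 0.0 m³/s; ΣQ_DR = 536.0 m³/s.
V = ΣQ_DR · Δt = 536.0 × 10800 s = 5.789 × 10^6 m³.
Over A = 110 km², depth = V / A = 52.6 mm.

d ≈ 52.6 mm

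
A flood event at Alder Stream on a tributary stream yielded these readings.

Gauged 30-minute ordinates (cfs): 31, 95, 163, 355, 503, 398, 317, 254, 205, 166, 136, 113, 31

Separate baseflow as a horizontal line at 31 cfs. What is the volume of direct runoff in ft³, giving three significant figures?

V ≈ 4.26 × 10^6 ft³

Direct-runoff ordinates (Q − Q_b): 0.0, 64.0, 132.0, 324.0, 472.0, 367.0, 286.0, 223.0, 174.0, 135.0, 105.0, 82.0, 0.0 cfs.
ΣQ_DR = 2364 cfs.
With Δt = 0.5 h = 1800 s, V = ΣQ_DR · Δt = 2364 × 1800 = 4.26 × 10^6 ft³.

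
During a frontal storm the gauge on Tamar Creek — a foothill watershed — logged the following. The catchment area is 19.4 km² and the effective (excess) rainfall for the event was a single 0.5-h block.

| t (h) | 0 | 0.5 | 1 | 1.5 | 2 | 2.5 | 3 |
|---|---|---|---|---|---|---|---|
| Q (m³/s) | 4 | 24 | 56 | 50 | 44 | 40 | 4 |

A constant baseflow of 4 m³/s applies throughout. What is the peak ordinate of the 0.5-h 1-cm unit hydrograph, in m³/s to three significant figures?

Direct runoff: 0.0, 20.0, 52.0, 46.0, 40.0, 36.0, 0.0 m³/s; ΣQ_DR = 194.0 m³/s, peak = 52.0 m³/s.
Runoff depth d = ΣQ_DR·Δt / A = 194.0 × 1800 / (19.4 km²) = 18.00 mm.
The 1-cm UH is the DRH scaled by (10 mm)/d, so U_p = 52.0 × 10/18.00 = 28.9 m³/s.

U_p ≈ 28.9 m³/s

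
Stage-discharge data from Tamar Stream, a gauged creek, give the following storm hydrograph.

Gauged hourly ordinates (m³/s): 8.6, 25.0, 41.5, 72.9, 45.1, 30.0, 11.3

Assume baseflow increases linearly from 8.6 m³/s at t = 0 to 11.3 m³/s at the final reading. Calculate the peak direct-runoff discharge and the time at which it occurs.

Subtracting baseflow gives direct-runoff ordinates: 0.00, 15.95, 32.00, 62.95, 34.70, 19.15, 0.00 m³/s.
The maximum is 62.95 m³/s, occurring at the reading for t = 3 h.

Q_p = 62.95 m³/s at t = 3 h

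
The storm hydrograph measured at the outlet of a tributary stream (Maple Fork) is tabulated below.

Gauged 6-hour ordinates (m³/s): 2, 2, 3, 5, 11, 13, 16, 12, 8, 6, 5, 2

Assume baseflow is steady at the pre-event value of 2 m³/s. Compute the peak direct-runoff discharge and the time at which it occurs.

Q_p = 14.0 m³/s at t = 36 h

Subtracting baseflow gives direct-runoff ordinates: 0.0, 0.0, 1.0, 3.0, 9.0, 11.0, 14.0, 10.0, 6.0, 4.0, 3.0, 0.0 m³/s.
The maximum is 14.0 m³/s, occurring at the reading for t = 36 h.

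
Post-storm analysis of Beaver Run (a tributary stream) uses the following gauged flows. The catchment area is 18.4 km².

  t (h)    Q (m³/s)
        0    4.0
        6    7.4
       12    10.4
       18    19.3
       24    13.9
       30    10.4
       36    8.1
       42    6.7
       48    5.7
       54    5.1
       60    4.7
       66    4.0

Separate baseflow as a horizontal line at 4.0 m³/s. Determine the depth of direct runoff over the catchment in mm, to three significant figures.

Direct runoff: 0.0, 3.4, 6.4, 15.3, 9.9, 6.4, 4.1, 2.7, 1.7, 1.1, 0.7, 0.0 m³/s; ΣQ_DR = 51.70 m³/s.
V = ΣQ_DR · Δt = 51.70 × 21600 s = 1.117 × 10^6 m³.
Over A = 18.4 km², depth = V / A = 60.7 mm.

d ≈ 60.7 mm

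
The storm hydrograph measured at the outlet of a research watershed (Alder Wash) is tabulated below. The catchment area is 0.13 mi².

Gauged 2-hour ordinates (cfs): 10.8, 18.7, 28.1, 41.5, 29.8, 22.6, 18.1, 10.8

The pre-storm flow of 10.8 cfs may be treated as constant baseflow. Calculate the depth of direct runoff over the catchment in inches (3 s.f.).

d ≈ 2.24 in

Direct runoff: 0.0, 7.9, 17.3, 30.7, 19.0, 11.8, 7.3, 0.0 cfs; ΣQ_DR = 94.00 cfs.
V = ΣQ_DR · Δt = 94.00 × 7200 s = 6.768 × 10^5 ft³.
Over A = 0.13 mi², depth = V / A = 2.24 in.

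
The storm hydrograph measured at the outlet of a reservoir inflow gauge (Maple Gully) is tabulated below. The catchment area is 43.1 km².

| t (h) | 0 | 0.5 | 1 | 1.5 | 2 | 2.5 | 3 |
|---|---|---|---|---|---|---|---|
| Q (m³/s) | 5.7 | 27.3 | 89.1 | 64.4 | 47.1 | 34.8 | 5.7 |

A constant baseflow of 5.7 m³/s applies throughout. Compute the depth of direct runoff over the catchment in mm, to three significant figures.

d ≈ 9.78 mm

Direct runoff: 0.0, 21.6, 83.4, 58.7, 41.4, 29.1, 0.0 m³/s; ΣQ_DR = 234.2 m³/s.
V = ΣQ_DR · Δt = 234.2 × 1800 s = 4.216 × 10^5 m³.
Over A = 43.1 km², depth = V / A = 9.78 mm.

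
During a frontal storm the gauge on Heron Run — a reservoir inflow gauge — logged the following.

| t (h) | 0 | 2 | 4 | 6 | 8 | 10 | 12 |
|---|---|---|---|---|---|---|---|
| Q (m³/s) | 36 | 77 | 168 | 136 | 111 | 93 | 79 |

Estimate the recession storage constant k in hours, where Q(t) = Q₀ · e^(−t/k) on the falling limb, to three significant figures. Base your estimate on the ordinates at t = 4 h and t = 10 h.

On the falling limb, Q drops from 168 to 93 m³/s between t = 4 h and t = 10 h (Δt = 6 h).
k = −Δt / ln(Q₂/Q₁) = −6 / ln(93/168) = 10.1 h.

k ≈ 10.1 h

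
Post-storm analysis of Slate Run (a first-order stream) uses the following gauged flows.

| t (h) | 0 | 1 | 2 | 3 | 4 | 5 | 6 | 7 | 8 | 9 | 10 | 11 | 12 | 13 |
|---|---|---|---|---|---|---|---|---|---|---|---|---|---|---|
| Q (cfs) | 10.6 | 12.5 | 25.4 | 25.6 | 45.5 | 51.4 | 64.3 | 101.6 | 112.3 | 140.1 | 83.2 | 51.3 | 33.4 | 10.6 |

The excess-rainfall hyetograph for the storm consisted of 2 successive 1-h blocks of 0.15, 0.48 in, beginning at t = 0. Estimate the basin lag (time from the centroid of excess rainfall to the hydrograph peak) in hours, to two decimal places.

t_L ≈ 7.74 h

Centroid of excess rainfall: t_c = Σ P_i·t̄_i / ΣP_i = 1.2619 h (block centres at 0.5, 1.5 h).
Hydrograph peak occurs at t = 9 h, so basin lag t_L = 9 − 1.2619 = 7.74 h.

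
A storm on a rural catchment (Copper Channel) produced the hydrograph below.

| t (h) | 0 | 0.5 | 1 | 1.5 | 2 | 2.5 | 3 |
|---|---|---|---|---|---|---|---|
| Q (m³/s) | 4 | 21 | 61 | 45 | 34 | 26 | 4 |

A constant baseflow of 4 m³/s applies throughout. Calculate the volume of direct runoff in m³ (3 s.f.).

Direct-runoff ordinates (Q − Q_b): 0.0, 17.0, 57.0, 41.0, 30.0, 22.0, 0.0 m³/s.
ΣQ_DR = 167.0 m³/s.
With Δt = 0.5 h = 1800 s, V = ΣQ_DR · Δt = 167.0 × 1800 = 3.01 × 10^5 m³.

V ≈ 3.01 × 10^5 m³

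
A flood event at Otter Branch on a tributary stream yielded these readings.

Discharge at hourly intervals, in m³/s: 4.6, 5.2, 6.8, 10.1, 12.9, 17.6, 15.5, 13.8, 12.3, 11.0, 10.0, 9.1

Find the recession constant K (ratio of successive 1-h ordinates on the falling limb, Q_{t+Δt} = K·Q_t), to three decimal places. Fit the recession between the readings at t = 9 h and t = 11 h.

K ≈ 0.910

Using the recession-limb readings at t = 9 h and t = 11 h: Q falls from 11.0 to 9.1 m³/s over 2 intervals.
K = (Q₂/Q₁)^(1/2) = (9.1/11.0)^(1/2) = 0.910.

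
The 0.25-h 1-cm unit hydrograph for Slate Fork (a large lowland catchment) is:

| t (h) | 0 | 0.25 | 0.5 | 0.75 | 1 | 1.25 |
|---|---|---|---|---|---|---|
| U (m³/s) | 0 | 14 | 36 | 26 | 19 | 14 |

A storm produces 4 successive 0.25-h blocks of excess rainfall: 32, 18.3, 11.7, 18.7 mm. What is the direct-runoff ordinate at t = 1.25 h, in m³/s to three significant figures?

Q ≈ 177 m³/s

By discrete convolution, Q_j = Σ (P_i / 10 mm) · U_{j−i}.
At t = 1.25 h (j=5): Q = (32/10)·14 + (18.3/10)·19 + (11.7/10)·26 + (18.7/10)·36 = 177 m³/s.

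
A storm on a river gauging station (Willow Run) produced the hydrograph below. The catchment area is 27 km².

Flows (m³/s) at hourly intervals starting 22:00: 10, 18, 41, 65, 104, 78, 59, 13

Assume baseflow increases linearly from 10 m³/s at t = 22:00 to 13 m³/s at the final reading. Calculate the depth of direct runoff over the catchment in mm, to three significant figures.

d ≈ 39.5 mm

Direct runoff: 0.00, 7.57, 30.14, 53.71, 92.29, 65.86, 46.43, 0.00 m³/s; ΣQ_DR = 296.0 m³/s.
V = ΣQ_DR · Δt = 296.0 × 3600 s = 1.066 × 10^6 m³.
Over A = 27 km², depth = V / A = 39.5 mm.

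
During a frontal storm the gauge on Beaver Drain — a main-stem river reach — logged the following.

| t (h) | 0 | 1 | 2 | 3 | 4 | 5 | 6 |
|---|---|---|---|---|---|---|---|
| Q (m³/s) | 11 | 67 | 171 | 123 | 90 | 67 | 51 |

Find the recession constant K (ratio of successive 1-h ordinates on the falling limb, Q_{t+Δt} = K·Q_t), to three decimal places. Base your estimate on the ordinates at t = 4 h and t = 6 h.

K ≈ 0.753

Using the recession-limb readings at t = 4 h and t = 6 h: Q falls from 90 to 51 m³/s over 2 intervals.
K = (Q₂/Q₁)^(1/2) = (51/90)^(1/2) = 0.753.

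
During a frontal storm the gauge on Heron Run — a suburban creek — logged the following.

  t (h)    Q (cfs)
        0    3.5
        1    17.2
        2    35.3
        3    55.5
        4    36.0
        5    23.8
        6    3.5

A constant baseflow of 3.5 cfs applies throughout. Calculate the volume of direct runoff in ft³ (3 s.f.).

V ≈ 5.41 × 10^5 ft³

Direct-runoff ordinates (Q − Q_b): 0.0, 13.7, 31.8, 52.0, 32.5, 20.3, 0.0 cfs.
ΣQ_DR = 150.3 cfs.
With Δt = 1 h = 3600 s, V = ΣQ_DR · Δt = 150.3 × 3600 = 5.41 × 10^5 ft³.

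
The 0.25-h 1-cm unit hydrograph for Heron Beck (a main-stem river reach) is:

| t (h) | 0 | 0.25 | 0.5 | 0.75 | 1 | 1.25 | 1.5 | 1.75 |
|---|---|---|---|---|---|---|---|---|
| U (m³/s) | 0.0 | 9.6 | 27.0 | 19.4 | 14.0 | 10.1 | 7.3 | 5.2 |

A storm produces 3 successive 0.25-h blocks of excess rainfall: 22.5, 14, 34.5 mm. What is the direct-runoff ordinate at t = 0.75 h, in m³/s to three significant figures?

By discrete convolution, Q_j = Σ (P_i / 10 mm) · U_{j−i}.
At t = 0.75 h (j=3): Q = (22.5/10)·19.4 + (14/10)·27.0 + (34.5/10)·9.6 = 115 m³/s.

Q ≈ 115 m³/s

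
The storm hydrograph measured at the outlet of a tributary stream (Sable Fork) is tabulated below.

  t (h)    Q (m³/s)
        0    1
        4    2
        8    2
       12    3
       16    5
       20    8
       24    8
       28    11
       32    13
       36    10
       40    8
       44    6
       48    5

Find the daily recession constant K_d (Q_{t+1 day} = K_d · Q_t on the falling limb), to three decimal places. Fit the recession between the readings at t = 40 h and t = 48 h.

Between t = 40 h and t = 48 h the flow falls from 8 to 5 m³/s over 2×4 h = 8 h.
Per-interval ratio K = (5/8)^(1/2) = 0.7906; K_d = K^(24/4) = 0.244.

K_d ≈ 0.244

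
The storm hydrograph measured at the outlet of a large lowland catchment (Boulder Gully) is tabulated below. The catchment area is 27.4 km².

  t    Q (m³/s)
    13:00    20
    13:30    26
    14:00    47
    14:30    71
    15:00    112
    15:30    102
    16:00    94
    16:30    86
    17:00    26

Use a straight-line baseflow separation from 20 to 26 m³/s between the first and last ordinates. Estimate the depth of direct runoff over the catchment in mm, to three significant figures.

d ≈ 24.8 mm

Direct runoff: 0.00, 5.25, 25.50, 48.75, 89.00, 78.25, 69.50, 60.75, 0.00 m³/s; ΣQ_DR = 377.0 m³/s.
V = ΣQ_DR · Δt = 377.0 × 1800 s = 6.786 × 10^5 m³.
Over A = 27.4 km², depth = V / A = 24.8 mm.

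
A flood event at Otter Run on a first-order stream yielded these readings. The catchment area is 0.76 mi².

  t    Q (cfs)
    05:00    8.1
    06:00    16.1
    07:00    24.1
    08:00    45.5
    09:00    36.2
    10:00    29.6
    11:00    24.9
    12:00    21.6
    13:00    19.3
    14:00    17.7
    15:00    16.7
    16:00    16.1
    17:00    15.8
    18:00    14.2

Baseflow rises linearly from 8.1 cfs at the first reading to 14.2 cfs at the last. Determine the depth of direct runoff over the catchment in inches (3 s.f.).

d ≈ 0.305 in

Direct runoff: 0.00, 7.53, 15.06, 35.99, 26.22, 19.15, 13.98, 10.22, 7.45, 5.38, 3.91, 2.84, 2.07, 0.00 cfs; ΣQ_DR = 149.8 cfs.
V = ΣQ_DR · Δt = 149.8 × 3600 s = 5.393 × 10^5 ft³.
Over A = 0.76 mi², depth = V / A = 0.305 in.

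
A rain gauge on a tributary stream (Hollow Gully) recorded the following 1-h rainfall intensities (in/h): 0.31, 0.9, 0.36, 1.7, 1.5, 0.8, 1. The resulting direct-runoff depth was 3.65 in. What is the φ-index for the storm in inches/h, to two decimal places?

φ ≈ 0.45 in/h

Only the 5 blocks with intensity above φ contribute runoff: 0.9, 1.7, 1.5, 0.8, 1 in/h.
Σ(I−φ)·Δt = d  ⇒  (0.9+1.7+1.5+0.8+1 − 5φ)·1 = 3.65
φ = (5.900 − 3.65/1) / 5 = 0.45 in/h.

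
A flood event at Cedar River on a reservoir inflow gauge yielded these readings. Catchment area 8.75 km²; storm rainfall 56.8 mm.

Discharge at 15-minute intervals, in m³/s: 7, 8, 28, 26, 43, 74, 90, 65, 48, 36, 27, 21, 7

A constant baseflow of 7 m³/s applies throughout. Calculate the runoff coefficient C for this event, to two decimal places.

ΣQ_DR = 389.0 m³/s; V = ΣQ_DR·Δt = 3.501 × 10^5 m³.
Runoff depth d = V / A = 40.01 mm.
C = d / P = 40.01 / 56.8 = 0.70.

C ≈ 0.70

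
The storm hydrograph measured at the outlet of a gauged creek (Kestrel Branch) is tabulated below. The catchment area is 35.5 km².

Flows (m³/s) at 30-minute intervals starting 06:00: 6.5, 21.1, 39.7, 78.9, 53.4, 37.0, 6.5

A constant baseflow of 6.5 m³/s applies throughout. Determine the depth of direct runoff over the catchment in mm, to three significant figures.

Direct runoff: 0.0, 14.6, 33.2, 72.4, 46.9, 30.5, 0.0 m³/s; ΣQ_DR = 197.6 m³/s.
V = ΣQ_DR · Δt = 197.6 × 1800 s = 3.557 × 10^5 m³.
Over A = 35.5 km², depth = V / A = 10.0 mm.

d ≈ 10.0 mm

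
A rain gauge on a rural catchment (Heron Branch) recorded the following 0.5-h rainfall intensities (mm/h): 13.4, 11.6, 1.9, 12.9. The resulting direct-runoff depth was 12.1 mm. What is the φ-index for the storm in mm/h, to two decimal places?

φ ≈ 4.57 mm/h

Only the 3 blocks with intensity above φ contribute runoff: 13.4, 11.6, 12.9 mm/h.
Σ(I−φ)·Δt = d  ⇒  (13.4+11.6+12.9 − 3φ)·0.5 = 12.1
φ = (37.90 − 12.1/0.5) / 3 = 4.57 mm/h.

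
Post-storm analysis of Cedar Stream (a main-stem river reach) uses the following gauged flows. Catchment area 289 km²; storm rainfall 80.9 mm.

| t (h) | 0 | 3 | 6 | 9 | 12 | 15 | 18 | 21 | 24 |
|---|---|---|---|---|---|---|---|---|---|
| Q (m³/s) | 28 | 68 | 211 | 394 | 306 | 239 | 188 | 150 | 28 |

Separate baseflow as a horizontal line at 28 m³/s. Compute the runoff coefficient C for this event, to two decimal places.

ΣQ_DR = 1360 m³/s; V = ΣQ_DR·Δt = 1.469 × 10^7 m³.
Runoff depth d = V / A = 50.82 mm.
C = d / P = 50.82 / 80.9 = 0.63.

C ≈ 0.63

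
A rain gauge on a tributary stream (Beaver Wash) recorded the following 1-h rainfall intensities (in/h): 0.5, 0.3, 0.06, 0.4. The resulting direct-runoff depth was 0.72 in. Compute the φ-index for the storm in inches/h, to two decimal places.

Only the 3 blocks with intensity above φ contribute runoff: 0.5, 0.3, 0.4 in/h.
Σ(I−φ)·Δt = d  ⇒  (0.5+0.3+0.4 − 3φ)·1 = 0.72
φ = (1.200 − 0.72/1) / 3 = 0.16 in/h.

φ ≈ 0.16 in/h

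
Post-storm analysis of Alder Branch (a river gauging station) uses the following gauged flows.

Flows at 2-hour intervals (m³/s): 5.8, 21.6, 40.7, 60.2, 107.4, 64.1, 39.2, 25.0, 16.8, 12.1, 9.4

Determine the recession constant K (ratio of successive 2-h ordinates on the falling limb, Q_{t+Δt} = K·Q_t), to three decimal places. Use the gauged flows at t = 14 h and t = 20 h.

Using the recession-limb readings at t = 14 h and t = 20 h: Q falls from 25.0 to 9.4 m³/s over 3 intervals.
K = (Q₂/Q₁)^(1/3) = (9.4/25.0)^(1/3) = 0.722.

K ≈ 0.722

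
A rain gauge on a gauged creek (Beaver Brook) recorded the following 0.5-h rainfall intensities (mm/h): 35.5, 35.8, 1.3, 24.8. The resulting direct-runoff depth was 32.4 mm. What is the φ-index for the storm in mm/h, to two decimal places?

Only the 3 blocks with intensity above φ contribute runoff: 35.5, 35.8, 24.8 mm/h.
Σ(I−φ)·Δt = d  ⇒  (35.5+35.8+24.8 − 3φ)·0.5 = 32.4
φ = (96.10 − 32.4/0.5) / 3 = 10.43 mm/h.

φ ≈ 10.43 mm/h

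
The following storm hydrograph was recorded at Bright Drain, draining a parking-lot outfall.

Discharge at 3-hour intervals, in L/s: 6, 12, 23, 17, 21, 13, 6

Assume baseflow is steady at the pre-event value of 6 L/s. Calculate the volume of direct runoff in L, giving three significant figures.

Direct-runoff ordinates (Q − Q_b): 0.0, 6.0, 17.0, 11.0, 15.0, 7.0, 0.0 L/s.
ΣQ_DR = 56.00 L/s.
With Δt = 3 h = 10800 s, V = ΣQ_DR · Δt = 56.00 × 10800 = 6.05 × 10^5 L.

V ≈ 6.05 × 10^5 L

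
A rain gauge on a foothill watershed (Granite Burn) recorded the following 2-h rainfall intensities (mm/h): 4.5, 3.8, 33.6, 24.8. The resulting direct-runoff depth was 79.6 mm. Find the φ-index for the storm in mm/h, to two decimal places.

φ ≈ 9.30 mm/h

Only the 2 blocks with intensity above φ contribute runoff: 33.6, 24.8 mm/h.
Σ(I−φ)·Δt = d  ⇒  (33.6+24.8 − 2φ)·2 = 79.6
φ = (58.40 − 79.6/2) / 2 = 9.30 mm/h.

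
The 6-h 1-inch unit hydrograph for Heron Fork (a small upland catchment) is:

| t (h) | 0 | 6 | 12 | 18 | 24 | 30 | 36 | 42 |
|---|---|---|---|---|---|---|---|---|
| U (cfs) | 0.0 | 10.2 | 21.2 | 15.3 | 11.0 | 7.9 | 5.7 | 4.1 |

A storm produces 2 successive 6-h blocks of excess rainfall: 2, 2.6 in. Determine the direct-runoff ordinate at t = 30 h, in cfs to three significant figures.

Q ≈ 44.4 cfs

By discrete convolution, Q_j = Σ (P_i / 1 in) · U_{j−i}.
At t = 30 h (j=5): Q = (2/1)·7.9 + (2.6/1)·11.0 = 44.4 cfs.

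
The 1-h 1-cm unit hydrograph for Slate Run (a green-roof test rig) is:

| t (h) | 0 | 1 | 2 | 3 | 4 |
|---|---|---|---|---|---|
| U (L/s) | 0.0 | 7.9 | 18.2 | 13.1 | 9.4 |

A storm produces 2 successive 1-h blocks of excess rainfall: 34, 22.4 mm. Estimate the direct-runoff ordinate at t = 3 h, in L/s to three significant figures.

By discrete convolution, Q_j = Σ (P_i / 10 mm) · U_{j−i}.
At t = 3 h (j=3): Q = (34/10)·13.1 + (22.4/10)·18.2 = 85.3 L/s.

Q ≈ 85.3 L/s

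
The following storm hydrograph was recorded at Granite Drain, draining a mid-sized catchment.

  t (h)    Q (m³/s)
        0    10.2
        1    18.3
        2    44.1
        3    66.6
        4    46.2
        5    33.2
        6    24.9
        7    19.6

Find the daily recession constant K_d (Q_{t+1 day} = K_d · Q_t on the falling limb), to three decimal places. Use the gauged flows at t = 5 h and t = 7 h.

Between t = 5 h and t = 7 h the flow falls from 33.2 to 19.6 m³/s over 2×1 h = 2 h.
Per-interval ratio K = (19.6/33.2)^(1/2) = 0.7683; K_d = K^(24/1) = 0.002.

K_d ≈ 0.002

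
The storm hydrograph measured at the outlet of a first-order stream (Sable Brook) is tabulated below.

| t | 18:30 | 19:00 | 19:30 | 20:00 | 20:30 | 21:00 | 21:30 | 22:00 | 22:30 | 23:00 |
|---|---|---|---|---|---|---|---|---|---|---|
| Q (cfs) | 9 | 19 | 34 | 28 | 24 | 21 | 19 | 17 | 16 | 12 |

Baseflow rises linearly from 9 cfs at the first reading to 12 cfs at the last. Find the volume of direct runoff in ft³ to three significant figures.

V ≈ 1.69 × 10^5 ft³

Direct-runoff ordinates (Q − Q_b): 0.00, 9.67, 24.33, 18.00, 13.67, 10.33, 8.00, 5.67, 4.33, 0.00 cfs.
ΣQ_DR = 94.00 cfs.
With Δt = 0.5 h = 1800 s, V = ΣQ_DR · Δt = 94.00 × 1800 = 1.69 × 10^5 ft³.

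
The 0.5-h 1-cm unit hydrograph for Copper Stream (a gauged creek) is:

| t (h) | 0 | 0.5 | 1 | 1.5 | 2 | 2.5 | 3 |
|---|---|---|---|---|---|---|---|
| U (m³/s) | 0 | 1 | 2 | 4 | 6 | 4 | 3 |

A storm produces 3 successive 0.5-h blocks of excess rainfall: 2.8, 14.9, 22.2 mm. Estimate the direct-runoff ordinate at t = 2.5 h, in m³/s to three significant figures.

Q ≈ 18.9 m³/s

By discrete convolution, Q_j = Σ (P_i / 10 mm) · U_{j−i}.
At t = 2.5 h (j=5): Q = (2.8/10)·4 + (14.9/10)·6 + (22.2/10)·4 = 18.9 m³/s.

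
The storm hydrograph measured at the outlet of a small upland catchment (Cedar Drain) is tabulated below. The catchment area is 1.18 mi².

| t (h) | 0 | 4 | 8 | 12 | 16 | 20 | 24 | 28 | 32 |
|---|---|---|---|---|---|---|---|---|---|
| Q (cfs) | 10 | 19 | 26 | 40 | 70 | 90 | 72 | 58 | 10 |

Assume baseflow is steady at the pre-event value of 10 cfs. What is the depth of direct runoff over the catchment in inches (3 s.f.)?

d ≈ 1.60 in

Direct runoff: 0.0, 9.0, 16.0, 30.0, 60.0, 80.0, 62.0, 48.0, 0.0 cfs; ΣQ_DR = 305.0 cfs.
V = ΣQ_DR · Δt = 305.0 × 14400 s = 4.392 × 10^6 ft³.
Over A = 1.18 mi², depth = V / A = 1.60 in.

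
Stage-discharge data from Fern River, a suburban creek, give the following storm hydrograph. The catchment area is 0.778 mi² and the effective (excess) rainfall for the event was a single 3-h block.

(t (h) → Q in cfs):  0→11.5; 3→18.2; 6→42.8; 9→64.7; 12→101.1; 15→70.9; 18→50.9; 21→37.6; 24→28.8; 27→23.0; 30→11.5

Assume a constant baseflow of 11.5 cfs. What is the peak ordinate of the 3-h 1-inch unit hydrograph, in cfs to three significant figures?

U_p ≈ 44.8 cfs

Direct runoff: 0.0, 6.7, 31.3, 53.2, 89.6, 59.4, 39.4, 26.1, 17.3, 11.5, 0.0 cfs; ΣQ_DR = 334.5 cfs, peak = 89.6 cfs.
Runoff depth d = ΣQ_DR·Δt / A = 334.5 × 10800 / (0.778 mi²) = 1.999 in.
The 1-inch UH is the DRH scaled by (1 in)/d, so U_p = 89.6 × 1/1.999 = 44.8 cfs.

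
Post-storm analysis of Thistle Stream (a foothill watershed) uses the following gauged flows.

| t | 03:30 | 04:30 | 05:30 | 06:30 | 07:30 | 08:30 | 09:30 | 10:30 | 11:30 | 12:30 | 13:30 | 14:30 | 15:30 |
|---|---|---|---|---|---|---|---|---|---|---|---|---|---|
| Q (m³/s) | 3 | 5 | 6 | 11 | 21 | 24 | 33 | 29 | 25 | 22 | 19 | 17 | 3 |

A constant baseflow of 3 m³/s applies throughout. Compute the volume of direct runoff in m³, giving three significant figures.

V ≈ 6.44 × 10^5 m³

Direct-runoff ordinates (Q − Q_b): 0.0, 2.0, 3.0, 8.0, 18.0, 21.0, 30.0, 26.0, 22.0, 19.0, 16.0, 14.0, 0.0 m³/s.
ΣQ_DR = 179.0 m³/s.
With Δt = 1 h = 3600 s, V = ΣQ_DR · Δt = 179.0 × 3600 = 6.44 × 10^5 m³.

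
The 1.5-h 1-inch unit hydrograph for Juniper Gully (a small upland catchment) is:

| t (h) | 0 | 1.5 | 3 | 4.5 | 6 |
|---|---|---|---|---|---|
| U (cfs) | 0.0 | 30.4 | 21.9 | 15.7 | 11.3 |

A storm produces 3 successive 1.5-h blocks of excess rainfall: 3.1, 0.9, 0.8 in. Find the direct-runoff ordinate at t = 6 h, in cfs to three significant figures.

Q ≈ 66.7 cfs

By discrete convolution, Q_j = Σ (P_i / 1 in) · U_{j−i}.
At t = 6 h (j=4): Q = (3.1/1)·11.3 + (0.9/1)·15.7 + (0.8/1)·21.9 = 66.7 cfs.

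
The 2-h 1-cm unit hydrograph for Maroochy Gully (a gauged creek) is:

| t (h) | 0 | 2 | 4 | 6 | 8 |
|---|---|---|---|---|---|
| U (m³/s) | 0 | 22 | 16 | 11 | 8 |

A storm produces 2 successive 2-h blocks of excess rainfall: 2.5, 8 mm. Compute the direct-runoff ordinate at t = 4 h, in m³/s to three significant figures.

By discrete convolution, Q_j = Σ (P_i / 10 mm) · U_{j−i}.
At t = 4 h (j=2): Q = (2.5/10)·16 + (8/10)·22 = 21.6 m³/s.

Q ≈ 21.6 m³/s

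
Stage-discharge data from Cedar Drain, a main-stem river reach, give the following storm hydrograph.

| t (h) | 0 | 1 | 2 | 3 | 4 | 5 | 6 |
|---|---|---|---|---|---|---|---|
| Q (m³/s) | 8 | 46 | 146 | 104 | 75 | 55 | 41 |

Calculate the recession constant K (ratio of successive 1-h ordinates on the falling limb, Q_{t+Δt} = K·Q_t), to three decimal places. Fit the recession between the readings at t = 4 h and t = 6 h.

K ≈ 0.739

Using the recession-limb readings at t = 4 h and t = 6 h: Q falls from 75 to 41 m³/s over 2 intervals.
K = (Q₂/Q₁)^(1/2) = (41/75)^(1/2) = 0.739.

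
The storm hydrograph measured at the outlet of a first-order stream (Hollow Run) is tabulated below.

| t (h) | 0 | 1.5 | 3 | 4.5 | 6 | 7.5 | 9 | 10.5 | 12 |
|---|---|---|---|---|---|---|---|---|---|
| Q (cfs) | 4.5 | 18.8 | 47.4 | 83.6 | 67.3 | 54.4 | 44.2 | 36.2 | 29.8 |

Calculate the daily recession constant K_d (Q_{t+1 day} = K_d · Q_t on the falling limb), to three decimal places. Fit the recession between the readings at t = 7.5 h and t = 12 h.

K_d ≈ 0.040

Between t = 7.5 h and t = 12 h the flow falls from 54.4 to 29.8 cfs over 3×1.5 h = 4.5 h.
Per-interval ratio K = (29.8/54.4)^(1/3) = 0.8182; K_d = K^(24/1.5) = 0.040.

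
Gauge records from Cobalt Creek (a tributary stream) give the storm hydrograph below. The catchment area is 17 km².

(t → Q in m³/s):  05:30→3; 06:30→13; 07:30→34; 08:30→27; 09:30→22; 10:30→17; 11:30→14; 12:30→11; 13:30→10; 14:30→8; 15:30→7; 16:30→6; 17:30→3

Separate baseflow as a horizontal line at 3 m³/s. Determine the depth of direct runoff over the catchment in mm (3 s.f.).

Direct runoff: 0.0, 10.0, 31.0, 24.0, 19.0, 14.0, 11.0, 8.0, 7.0, 5.0, 4.0, 3.0, 0.0 m³/s; ΣQ_DR = 136.0 m³/s.
V = ΣQ_DR · Δt = 136.0 × 3600 s = 4.896 × 10^5 m³.
Over A = 17 km², depth = V / A = 28.8 mm.

d ≈ 28.8 mm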